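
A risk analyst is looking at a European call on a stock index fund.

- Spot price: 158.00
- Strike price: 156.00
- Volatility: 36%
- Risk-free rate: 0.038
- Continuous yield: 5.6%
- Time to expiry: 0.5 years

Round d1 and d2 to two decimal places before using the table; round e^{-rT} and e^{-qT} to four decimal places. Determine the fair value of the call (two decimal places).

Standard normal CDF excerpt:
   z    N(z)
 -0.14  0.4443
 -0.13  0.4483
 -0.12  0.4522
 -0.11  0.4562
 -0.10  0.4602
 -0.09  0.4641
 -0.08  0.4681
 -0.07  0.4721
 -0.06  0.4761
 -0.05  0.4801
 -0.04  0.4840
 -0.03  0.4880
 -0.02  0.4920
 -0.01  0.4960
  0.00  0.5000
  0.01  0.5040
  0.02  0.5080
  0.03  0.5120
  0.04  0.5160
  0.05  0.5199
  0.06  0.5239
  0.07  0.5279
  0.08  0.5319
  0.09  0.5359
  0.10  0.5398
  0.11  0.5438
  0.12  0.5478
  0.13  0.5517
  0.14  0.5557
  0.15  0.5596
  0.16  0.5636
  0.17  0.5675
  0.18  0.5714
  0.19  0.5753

15.55

σ√T = 0.36 × 0.7071 = 0.2546
ln(S/K) + (r − q + σ²/2)T = ln(158/156) + (0.038 − 0.056 + 0.36²/2)·0.5 = 0.0127 + 0.0234 = 0.0361
d₁ = 0.0361 / 0.2546 = 0.1420 ⇒ 0.14
d₂ = d₁ − σ√T = 0.1420 − 0.2546 = -0.1126 ⇒ -0.11
exp(−qT) = exp(−0.056·0.5) = 0.9724;  exp(−rT) = exp(−0.038·0.5) = 0.9812
N(d₁) = N(0.14) = 0.5557;  N(d₂) = N(-0.11) = 0.4562
C = 158·0.9724·0.5557 − 156·0.9812·0.4562 = 85.3773 − 69.8293 = 15.5480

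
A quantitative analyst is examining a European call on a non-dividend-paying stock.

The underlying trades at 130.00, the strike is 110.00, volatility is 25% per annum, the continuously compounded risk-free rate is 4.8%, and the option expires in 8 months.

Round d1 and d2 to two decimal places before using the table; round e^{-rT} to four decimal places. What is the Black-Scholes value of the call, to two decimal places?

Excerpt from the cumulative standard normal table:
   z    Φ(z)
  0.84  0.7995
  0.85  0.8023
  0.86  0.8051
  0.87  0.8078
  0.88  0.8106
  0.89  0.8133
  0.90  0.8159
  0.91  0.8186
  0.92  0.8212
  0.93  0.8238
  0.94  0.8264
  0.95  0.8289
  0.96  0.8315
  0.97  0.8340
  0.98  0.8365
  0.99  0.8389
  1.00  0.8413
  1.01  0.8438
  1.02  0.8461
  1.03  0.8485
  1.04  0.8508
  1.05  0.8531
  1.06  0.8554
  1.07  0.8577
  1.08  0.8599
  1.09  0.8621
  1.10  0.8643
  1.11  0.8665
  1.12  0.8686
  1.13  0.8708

T = 0.6667;  σ√T = 0.2041
ln(S/K) + (r + σ²/2)T = ln(130/110) + (0.048 + 0.25²/2)·0.6667 = 0.1671 + 0.0528 = 0.2199
d₁ = 0.2199 / 0.2041 = 1.0772 → 1.08
d₂ = d₁ − σ√T = 1.0772 − 0.2041 = 0.8731 → 0.87
e^(−rT) = e^(−0.048·0.6667) = 0.9685
C = 130·N(1.08) − 110·0.9685·N(0.87) = 130·0.8599 − 110·0.9685·0.8078 = 111.7870 − 86.0590 = 25.7280

25.73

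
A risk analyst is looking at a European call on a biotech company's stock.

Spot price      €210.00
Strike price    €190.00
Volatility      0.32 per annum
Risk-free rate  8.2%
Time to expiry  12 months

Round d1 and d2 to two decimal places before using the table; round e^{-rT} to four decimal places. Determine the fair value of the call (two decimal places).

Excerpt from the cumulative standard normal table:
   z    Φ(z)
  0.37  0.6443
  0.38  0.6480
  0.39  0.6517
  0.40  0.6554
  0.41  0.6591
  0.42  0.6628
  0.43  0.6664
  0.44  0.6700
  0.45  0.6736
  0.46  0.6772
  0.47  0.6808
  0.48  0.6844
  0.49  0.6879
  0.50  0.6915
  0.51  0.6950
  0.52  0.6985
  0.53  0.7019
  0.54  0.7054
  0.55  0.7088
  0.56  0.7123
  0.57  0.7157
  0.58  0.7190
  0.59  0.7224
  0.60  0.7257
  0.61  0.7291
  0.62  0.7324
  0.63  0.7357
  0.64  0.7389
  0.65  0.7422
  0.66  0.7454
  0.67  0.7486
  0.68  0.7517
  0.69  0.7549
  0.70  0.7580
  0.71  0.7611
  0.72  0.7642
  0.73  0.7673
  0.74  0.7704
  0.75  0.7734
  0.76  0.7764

€45.76

σ√T = 0.32·√1 = 0.3200
d₁ = [ln(210/190) + (0.082 + ½·0.32²)·1] / (σ√T) = (0.1001 + 0.1332) / 0.3200 = 0.7290 ≈ 0.73
d₂ = 0.7290 − 0.3200 = 0.4090 ≈ 0.41
exp(−rT) = exp(−0.082·1) = 0.9213
C = 210·N(0.73) − 190·0.9213·N(0.41) = 210·0.7673 − 190·0.9213·0.6591 = 161.1330 − 115.3735 = 45.7595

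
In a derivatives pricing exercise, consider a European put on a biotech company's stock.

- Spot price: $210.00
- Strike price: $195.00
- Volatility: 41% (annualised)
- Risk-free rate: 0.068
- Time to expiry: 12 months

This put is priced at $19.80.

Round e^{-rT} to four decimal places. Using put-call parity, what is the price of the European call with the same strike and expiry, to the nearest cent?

exp(−rT) = exp(−0.068·1) = 0.9343
Put-call parity: C − P = S − K·e^(−rT) = 210 − 195·0.9343 = 210 − 182.1885 = 27.8115
C = P + (C − P) = 19.80 + (27.8115) = 47.6115

$47.61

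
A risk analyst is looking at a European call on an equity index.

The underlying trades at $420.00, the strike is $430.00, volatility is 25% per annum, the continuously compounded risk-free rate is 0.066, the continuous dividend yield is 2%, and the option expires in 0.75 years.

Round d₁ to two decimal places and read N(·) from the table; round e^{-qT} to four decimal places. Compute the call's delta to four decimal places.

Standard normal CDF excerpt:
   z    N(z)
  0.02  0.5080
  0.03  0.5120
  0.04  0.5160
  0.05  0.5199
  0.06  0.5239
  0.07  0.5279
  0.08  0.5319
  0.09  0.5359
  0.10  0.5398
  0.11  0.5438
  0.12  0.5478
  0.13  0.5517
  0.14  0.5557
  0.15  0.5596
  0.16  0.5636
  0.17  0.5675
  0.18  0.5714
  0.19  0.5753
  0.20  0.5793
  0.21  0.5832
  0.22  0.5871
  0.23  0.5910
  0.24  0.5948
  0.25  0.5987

σ√T = 0.25·√0.75 = 0.2165
d₁ = [ln(420/430) + (0.066 − 0.02 + ½·0.25²)·0.75] / (σ√T) = (-0.0235 + 0.0579) / 0.2165 = 0.1589 → 0.16
N(d₁) = N(0.16) = 0.5636
Δ_call = e^(−qT)·N(d₁) = 0.9851·0.5636 = 0.5552

0.5552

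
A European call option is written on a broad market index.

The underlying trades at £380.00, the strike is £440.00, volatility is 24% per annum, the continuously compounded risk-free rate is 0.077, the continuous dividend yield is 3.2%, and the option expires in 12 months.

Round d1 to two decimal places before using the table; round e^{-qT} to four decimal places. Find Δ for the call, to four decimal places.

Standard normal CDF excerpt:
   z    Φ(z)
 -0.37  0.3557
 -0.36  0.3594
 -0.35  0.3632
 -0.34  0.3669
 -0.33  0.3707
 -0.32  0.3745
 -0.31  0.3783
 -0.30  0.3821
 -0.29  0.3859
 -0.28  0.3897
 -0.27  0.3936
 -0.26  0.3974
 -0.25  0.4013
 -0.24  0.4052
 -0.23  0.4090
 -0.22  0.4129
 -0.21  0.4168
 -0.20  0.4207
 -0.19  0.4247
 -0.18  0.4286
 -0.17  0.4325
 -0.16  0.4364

T = 1;  σ√T = 0.2400
d₁ = [ln(380/440) + (0.077 − 0.032 + 0.24²/2)·1] / 0.2400 = [-0.1466 + 0.0738] / 0.2400 = -0.3033 ≈ -0.30
N(d₁) = N(-0.30) = 0.3821
Δ_call = e^(−qT)·N(d₁) = 0.9685·0.3821 = 0.3701

0.3701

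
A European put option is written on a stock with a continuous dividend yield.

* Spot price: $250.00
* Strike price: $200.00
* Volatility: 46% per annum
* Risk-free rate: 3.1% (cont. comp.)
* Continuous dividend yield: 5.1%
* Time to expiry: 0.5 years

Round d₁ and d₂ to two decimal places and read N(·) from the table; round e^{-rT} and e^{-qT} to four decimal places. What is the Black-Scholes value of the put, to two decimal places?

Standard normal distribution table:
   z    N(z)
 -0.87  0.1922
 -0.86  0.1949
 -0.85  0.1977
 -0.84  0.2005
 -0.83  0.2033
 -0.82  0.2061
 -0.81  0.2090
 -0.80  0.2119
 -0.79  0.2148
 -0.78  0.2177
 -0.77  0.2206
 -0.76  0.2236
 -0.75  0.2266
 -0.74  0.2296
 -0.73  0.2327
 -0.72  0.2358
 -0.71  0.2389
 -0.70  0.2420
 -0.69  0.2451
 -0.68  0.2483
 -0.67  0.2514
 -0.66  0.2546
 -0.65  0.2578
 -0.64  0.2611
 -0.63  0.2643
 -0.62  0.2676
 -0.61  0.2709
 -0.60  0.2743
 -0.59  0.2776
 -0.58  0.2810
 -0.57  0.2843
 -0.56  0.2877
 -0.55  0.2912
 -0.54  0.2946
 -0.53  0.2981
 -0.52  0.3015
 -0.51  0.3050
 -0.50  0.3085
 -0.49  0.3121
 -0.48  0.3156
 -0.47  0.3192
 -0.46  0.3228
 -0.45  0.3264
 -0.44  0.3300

$11.23

σ√T = 0.46 × 0.7071 = 0.3253
ln(S/K) + (r − q + σ²/2)T = ln(250/200) + (0.031 − 0.051 + 0.46²/2)·0.5 = 0.2231 + 0.0429 = 0.2660
d₁ = 0.2660 / 0.3253 = 0.8179 ⇒ 0.82
d₂ = d₁ − σ√T = 0.8179 − 0.3253 = 0.4926 ⇒ 0.49
e^(−qT) = e^(−0.051·0.5) = 0.9748;  e^(−rT) = e^(−0.031·0.5) = 0.9846
P = 200·0.9846·N(-0.49) − 250·0.9748·N(-0.82) = 200·0.9846·0.3121 − 250·0.9748·0.2061 = 61.4587 − 50.2266 = 11.2322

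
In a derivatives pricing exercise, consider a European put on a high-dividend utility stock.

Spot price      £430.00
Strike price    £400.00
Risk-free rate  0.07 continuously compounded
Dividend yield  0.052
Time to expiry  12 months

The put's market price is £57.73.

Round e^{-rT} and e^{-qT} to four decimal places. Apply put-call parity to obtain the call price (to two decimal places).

£92.97

e^(−qT) = e^(−0.052·1) = 0.9493;  e^(−rT) = e^(−0.07·1) = 0.9324
Put-call parity: C − P = S·e^(−qT) − K·e^(−rT) = 430·0.9493 − 400·0.9324 = 408.1990 − 372.9600 = 35.2390
C = P + (C − P) = 57.73 + (35.2390) = 92.9690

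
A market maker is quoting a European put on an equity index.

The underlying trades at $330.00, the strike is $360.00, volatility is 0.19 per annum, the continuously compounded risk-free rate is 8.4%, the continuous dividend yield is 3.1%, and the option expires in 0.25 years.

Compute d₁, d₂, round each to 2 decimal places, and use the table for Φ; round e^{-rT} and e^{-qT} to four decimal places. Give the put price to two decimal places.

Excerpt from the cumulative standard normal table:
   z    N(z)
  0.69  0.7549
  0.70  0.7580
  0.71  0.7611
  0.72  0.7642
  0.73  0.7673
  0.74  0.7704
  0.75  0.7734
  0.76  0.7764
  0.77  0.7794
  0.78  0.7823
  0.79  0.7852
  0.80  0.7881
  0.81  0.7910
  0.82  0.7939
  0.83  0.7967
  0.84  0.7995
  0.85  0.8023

T = 0.25;  σ√T = 0.0950
d₁ = [ln(330/360) + (0.084 − 0.031 + 0.19²/2)·0.25] / 0.0950 = [-0.0870 + 0.0178] / 0.0950 = -0.7289 ≈ -0.73
d₂ = d₁ − σ√T = -0.7289 − 0.0950 = -0.8239 ≈ -0.82
exp(−qT) = exp(−0.031·0.25) = 0.9923;  exp(−rT) = exp(−0.084·0.25) = 0.9792
N(−d₂) = N(0.82) = 0.7939;  N(−d₁) = N(0.73) = 0.7673
P = 360·0.9792·0.7939 − 330·0.9923·0.7673 = 279.8593 − 251.2593 = 28.6000

$28.60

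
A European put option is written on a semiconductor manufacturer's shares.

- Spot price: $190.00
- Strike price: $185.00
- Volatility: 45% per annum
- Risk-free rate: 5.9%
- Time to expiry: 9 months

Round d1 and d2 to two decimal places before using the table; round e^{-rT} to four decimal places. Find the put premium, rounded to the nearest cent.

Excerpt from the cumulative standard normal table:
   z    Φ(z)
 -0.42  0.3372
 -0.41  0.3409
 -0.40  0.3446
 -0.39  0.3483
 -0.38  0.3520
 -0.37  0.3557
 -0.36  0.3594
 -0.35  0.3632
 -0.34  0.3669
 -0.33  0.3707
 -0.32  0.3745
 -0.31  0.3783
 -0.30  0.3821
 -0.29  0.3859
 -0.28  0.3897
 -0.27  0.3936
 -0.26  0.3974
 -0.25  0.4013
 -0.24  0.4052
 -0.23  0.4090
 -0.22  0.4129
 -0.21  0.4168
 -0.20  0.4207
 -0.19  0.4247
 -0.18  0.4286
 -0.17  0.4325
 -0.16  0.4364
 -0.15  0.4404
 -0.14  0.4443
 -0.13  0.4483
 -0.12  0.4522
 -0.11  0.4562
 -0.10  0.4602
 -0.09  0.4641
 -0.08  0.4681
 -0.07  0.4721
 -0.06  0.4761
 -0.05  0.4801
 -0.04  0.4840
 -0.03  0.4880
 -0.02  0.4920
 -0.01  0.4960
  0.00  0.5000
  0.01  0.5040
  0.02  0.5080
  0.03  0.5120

$22.32

σ√T = 0.45·√0.75 = 0.3897
d₁ = [ln(190/185) + (0.059 + 0.45²/2)·0.75] / 0.3897 = [0.0267 + 0.1202] / 0.3897 = 0.3768 → 0.38
d₂ = d₁ − σ√T = 0.3768 − 0.3897 = -0.0129 → -0.01
exp(−rT) = exp(−0.059·0.75) = 0.9567
N(−d₂) = N(0.01) = 0.5040;  N(−d₁) = N(-0.38) = 0.3520
P = 185·0.9567·0.5040 − 190·0.3520 = 89.2027 − 66.8800 = 22.3227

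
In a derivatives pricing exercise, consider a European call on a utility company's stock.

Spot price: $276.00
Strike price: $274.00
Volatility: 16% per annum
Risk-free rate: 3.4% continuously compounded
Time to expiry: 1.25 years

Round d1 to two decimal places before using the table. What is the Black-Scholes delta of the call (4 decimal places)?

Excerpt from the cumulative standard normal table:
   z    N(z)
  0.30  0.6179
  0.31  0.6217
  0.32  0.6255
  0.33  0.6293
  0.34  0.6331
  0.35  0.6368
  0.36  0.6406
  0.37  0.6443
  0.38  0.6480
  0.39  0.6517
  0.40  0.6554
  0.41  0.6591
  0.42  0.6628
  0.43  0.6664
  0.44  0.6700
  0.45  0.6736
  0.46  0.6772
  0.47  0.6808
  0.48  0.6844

σ√T = 0.16·√1.25 = 0.1789
d₁ = [ln(276/274) + (0.034 + ½·0.16²)·1.25] / (σ√T) = (0.0073 + 0.0585) / 0.1789 = 0.3677 ⇒ 0.37
N(d₁) = N(0.37) = 0.6443
Δ_call = N(d₁) = 0.6443

0.6443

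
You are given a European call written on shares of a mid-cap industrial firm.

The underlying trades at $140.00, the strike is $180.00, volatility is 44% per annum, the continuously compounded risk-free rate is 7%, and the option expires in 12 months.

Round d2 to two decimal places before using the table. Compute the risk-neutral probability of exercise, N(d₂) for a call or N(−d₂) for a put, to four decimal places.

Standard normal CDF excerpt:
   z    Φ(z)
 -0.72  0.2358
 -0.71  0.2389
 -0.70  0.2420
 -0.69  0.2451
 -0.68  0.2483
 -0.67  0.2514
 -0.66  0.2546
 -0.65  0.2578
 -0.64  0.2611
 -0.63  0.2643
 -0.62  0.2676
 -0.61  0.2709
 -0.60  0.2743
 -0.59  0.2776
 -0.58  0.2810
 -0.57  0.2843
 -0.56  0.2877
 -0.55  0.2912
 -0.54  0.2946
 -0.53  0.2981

T = 1;  σ√T = 0.4400
d₁ = [ln(140/180) + (0.07 + ½·0.44²)·1] / (σ√T) = (-0.2513 + 0.1668) / 0.4400 = -0.1921 → -0.19
d₂ = -0.1921 − 0.4400 = -0.6321 → -0.63
Risk-neutral Pr[S_T > K] = N(d₂) = N(-0.63) = 0.2643

0.2643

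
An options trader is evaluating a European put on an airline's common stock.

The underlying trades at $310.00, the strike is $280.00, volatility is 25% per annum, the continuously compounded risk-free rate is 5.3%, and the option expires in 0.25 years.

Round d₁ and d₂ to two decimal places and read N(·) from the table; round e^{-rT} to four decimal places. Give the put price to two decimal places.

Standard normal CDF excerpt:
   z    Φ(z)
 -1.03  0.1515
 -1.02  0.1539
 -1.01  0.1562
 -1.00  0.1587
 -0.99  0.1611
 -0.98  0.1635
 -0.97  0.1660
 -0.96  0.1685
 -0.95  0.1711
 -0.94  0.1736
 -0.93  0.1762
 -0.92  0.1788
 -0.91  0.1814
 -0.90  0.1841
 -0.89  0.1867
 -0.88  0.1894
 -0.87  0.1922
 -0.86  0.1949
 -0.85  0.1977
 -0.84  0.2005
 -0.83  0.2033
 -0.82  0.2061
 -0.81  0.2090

$3.17

σ√T = 0.25·√0.25 = 0.1250
d₁ = [ln(310/280) + (0.053 + 0.25²/2)·0.25] / 0.1250 = [0.1018 + 0.0211] / 0.1250 = 0.9828 ⇒ 0.98
d₂ = d₁ − σ√T = 0.9828 − 0.1250 = 0.8578 ⇒ 0.86
exp(−rT) = exp(−0.053·0.25) = 0.9868
N(−d₂) = N(-0.86) = 0.1949;  N(−d₁) = N(-0.98) = 0.1635
P = 280·0.9868·0.1949 − 310·0.1635 = 53.8516 − 50.6850 = 3.1666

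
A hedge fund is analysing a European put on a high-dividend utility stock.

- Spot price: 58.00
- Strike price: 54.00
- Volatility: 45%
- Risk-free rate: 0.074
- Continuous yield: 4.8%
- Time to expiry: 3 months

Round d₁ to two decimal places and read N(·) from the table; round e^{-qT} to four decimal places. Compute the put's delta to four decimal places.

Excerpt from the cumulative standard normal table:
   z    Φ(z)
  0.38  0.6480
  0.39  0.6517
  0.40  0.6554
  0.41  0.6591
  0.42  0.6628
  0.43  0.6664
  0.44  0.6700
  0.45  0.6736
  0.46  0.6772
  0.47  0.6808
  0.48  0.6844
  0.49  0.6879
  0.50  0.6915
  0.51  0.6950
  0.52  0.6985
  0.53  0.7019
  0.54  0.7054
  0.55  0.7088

-0.3190

T = 0.25;  σ√T = 0.2250
d₁ = [ln(58/54) + (0.074 − 0.048 + 0.45²/2)·0.25] / 0.2250 = [0.0715 + 0.0318] / 0.2250 = 0.4590 which rounds to 0.46
N(d₁) = N(0.46) = 0.6772
Δ_put = e^(−qT)·(N(d₁) − 1) = 0.9881·(0.6772 − 1) = -0.3190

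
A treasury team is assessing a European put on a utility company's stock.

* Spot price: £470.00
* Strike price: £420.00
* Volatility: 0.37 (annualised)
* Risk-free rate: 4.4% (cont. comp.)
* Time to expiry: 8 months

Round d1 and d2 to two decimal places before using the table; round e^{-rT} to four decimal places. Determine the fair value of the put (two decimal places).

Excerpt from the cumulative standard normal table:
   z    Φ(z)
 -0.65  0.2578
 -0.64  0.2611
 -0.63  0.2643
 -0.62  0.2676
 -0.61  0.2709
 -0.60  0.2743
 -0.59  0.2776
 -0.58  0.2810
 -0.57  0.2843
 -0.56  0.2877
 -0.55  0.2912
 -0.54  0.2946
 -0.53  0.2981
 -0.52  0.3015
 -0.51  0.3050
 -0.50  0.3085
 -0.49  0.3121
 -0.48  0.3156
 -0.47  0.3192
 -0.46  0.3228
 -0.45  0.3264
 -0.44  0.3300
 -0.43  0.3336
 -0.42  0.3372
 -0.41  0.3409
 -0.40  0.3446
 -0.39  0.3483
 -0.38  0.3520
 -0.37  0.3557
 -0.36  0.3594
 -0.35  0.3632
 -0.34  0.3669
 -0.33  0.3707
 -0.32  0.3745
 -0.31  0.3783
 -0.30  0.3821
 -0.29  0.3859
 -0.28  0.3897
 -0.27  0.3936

£26.97

σ√T = 0.37 × 0.8165 = 0.3021
d₁ = [ln(470/420) + (0.044 + 0.37²/2)·0.6667] / 0.3021 = [0.1125 + 0.0750] / 0.3021 = 0.6205 → 0.62
d₂ = d₁ − σ√T = 0.6205 − 0.3021 = 0.3184 → 0.32
e^(−rT) = e^(−0.044·0.6667) = 0.9711
P = 420·0.9711·N(-0.32) − 470·N(-0.62) = 420·0.9711·0.3745 − 470·0.2676 = 152.7443 − 125.7720 = 26.9723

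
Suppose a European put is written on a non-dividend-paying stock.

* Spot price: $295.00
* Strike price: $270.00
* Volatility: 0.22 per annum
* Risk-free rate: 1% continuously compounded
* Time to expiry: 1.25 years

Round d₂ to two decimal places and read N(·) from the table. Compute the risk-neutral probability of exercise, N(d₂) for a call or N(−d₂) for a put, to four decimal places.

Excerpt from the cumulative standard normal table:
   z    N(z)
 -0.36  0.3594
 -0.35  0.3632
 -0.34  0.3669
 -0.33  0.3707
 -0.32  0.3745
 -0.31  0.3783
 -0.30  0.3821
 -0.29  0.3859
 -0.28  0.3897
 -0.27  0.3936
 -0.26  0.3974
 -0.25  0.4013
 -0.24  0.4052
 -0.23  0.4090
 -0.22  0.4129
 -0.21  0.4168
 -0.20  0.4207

0.3859

σ√T = 0.22 × 1.1180 = 0.2460
d₁ = [ln(295/270) + (0.01 + 0.22²/2)·1.25] / 0.2460 = [0.0886 + 0.0428] / 0.2460 = 0.5338 which rounds to 0.53
d₂ = d₁ − σ√T = 0.5338 − 0.2460 = 0.2879 which rounds to 0.29
Pr(exercise) under Q = N(−d₂) = N(-0.29) = 0.3859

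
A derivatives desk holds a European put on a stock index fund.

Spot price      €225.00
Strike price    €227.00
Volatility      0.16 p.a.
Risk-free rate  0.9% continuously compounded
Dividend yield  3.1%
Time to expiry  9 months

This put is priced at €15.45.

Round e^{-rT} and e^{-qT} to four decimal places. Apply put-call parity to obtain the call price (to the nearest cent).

exp(−qT) = exp(−0.031·0.75) = 0.9770;  exp(−rT) = exp(−0.009·0.75) = 0.9933
Put-call parity: C − P = S·e^(−qT) − K·e^(−rT) = 225·0.9770 − 227·0.9933 = 219.8250 − 225.4791 = -5.6541
C = P + (C − P) = 15.45 + (-5.6541) = 9.7959

€9.80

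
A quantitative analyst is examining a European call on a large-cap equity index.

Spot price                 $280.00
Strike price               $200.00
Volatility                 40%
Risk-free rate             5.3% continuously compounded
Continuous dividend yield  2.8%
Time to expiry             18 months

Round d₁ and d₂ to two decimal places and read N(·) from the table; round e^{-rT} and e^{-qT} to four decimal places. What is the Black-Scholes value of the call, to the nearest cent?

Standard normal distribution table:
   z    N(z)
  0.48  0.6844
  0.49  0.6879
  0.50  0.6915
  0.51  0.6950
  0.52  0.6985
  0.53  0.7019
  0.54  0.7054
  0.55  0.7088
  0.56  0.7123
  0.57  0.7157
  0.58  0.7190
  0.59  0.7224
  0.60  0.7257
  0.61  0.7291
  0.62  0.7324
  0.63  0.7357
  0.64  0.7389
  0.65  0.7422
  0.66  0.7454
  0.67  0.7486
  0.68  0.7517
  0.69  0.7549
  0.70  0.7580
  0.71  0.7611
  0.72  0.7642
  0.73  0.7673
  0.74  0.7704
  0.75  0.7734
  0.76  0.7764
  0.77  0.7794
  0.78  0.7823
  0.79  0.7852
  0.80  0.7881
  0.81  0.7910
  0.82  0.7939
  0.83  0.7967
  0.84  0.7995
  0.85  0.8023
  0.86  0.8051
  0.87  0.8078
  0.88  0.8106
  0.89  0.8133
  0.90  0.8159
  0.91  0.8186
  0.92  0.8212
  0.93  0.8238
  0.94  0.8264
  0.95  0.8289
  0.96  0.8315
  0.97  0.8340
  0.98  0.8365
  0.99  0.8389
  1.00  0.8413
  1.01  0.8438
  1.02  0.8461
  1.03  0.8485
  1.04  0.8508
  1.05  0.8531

$97.53

T = 1.5;  σ√T = 0.4899
d₁ = [ln(280/200) + (0.053 − 0.028 + ½·0.4²)·1.5] / (σ√T) = (0.3365 + 0.1575) / 0.4899 = 1.0083 → 1.01
d₂ = 1.0083 − 0.4899 = 0.5184 → 0.52
exp(−qT) = exp(−0.028·1.5) = 0.9589;  exp(−rT) = exp(−0.053·1.5) = 0.9236
C = 280·0.9589·N(1.01) − 200·0.9236·N(0.52) = 280·0.9589·0.8438 − 200·0.9236·0.6985 = 226.5535 − 129.0269 = 97.5266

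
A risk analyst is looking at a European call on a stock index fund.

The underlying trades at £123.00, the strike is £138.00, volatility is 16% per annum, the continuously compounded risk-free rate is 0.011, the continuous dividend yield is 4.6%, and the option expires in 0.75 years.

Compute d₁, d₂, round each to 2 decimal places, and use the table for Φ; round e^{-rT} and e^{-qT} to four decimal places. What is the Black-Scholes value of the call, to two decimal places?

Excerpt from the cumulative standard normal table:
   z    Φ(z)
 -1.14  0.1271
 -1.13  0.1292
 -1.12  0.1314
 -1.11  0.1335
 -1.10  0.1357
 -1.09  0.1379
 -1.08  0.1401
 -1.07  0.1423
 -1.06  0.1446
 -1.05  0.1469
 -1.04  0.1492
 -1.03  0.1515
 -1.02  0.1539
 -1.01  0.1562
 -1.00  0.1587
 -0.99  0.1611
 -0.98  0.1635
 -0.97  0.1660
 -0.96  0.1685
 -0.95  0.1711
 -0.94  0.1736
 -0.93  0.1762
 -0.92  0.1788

£1.46

T = 0.75;  σ√T = 0.1386
d₁ = [ln(123/138) + (0.011 − 0.046 + ½·0.16²)·0.75] / (σ√T) = (-0.1151 − 0.0167) / 0.1386 = -0.9506 ≈ -0.95
d₂ = -0.9506 − 0.1386 = -1.0892 ≈ -1.09
exp(−qT) = exp(−0.046·0.75) = 0.9661;  exp(−rT) = exp(−0.011·0.75) = 0.9918
C = 123·0.9661·N(-0.95) − 138·0.9918·N(-1.09) = 123·0.9661·0.1711 − 138·0.9918·0.1379 = 20.3319 − 18.8742 = 1.4577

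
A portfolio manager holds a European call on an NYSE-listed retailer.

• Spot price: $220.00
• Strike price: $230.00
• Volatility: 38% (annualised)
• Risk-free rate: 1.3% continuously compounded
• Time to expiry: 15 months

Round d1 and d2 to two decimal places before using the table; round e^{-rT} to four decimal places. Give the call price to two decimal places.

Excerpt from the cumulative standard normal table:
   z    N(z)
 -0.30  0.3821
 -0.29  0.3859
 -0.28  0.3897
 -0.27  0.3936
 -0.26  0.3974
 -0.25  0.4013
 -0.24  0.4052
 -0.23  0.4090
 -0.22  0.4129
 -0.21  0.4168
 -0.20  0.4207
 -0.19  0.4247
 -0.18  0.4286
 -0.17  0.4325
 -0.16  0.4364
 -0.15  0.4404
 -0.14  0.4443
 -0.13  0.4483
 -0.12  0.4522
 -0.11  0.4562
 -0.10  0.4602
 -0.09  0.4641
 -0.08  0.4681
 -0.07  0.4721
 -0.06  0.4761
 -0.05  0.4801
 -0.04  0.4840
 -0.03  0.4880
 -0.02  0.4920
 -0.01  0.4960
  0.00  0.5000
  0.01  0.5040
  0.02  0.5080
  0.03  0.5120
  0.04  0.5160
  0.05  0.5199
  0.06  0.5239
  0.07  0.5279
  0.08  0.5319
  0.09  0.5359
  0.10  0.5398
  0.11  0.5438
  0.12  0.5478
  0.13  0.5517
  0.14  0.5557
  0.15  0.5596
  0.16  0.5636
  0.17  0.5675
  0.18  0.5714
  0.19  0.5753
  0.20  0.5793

$34.92

σ√T = 0.38·√1.25 = 0.4249
d₁ = [ln(220/230) + (0.013 + 0.38²/2)·1.25] / 0.4249 = [-0.0445 + 0.1065] / 0.4249 = 0.1460 → 0.15
d₂ = d₁ − σ√T = 0.1460 − 0.4249 = -0.2788 → -0.28
exp(−rT) = exp(−0.013·1.25) = 0.9839
N(d₁) = N(0.15) = 0.5596;  N(d₂) = N(-0.28) = 0.3897
C = 220·0.5596 − 230·0.9839·0.3897 = 123.1120 − 88.1879 = 34.9241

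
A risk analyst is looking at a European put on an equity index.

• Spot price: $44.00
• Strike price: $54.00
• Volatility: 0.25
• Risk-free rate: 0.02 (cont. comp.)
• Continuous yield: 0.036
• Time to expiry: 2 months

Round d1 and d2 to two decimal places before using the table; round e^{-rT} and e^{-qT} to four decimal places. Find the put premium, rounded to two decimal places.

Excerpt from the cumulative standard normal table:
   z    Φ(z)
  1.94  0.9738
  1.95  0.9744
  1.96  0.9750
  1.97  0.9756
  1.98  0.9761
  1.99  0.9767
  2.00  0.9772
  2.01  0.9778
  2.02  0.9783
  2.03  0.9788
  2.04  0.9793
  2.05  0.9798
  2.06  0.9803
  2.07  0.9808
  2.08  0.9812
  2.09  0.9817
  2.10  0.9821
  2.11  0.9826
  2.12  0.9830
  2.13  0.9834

σ√T = 0.25 × 0.4082 = 0.1021
d₁ = [ln(44/54) + (0.02 − 0.036 + ½·0.25²)·0.1667] / (σ√T) = (-0.2048 + 0.0025) / 0.1021 = -1.9817 ≈ -1.98
d₂ = -1.9817 − 0.1021 = -2.0837 ≈ -2.08
e^(−qT) = e^(−0.036·0.1667) = 0.9940;  e^(−rT) = e^(−0.02·0.1667) = 0.9967
N(−d₂) = N(2.08) = 0.9812;  N(−d₁) = N(1.98) = 0.9761
P = 54·0.9967·0.9812 − 44·0.9940·0.9761 = 52.8100 − 42.6907 = 10.1192

$10.12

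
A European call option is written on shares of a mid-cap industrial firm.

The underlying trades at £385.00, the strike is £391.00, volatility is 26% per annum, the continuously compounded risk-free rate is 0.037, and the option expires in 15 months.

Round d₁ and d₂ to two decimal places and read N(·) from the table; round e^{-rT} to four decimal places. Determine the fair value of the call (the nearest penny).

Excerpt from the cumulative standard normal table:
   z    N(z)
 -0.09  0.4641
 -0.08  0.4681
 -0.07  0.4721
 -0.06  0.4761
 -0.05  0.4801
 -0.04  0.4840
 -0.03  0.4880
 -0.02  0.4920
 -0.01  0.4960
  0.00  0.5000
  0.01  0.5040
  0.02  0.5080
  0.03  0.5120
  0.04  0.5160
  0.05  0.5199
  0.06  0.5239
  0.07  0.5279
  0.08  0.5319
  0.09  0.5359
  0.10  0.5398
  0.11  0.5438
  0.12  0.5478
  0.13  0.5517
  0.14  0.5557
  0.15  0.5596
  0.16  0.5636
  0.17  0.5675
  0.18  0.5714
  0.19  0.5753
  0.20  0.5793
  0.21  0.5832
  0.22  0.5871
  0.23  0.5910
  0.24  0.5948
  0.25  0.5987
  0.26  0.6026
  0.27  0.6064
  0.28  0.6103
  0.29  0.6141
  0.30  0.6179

σ√T = 0.26 × 1.1180 = 0.2907
d₁ = [ln(385/391) + (0.037 + 0.26²/2)·1.25] / 0.2907 = [-0.0155 + 0.0885] / 0.2907 = 0.2513 which rounds to 0.25
d₂ = d₁ − σ√T = 0.2513 − 0.2907 = -0.0394 which rounds to -0.04
exp(−rT) = exp(−0.037·1.25) = 0.9548
N(d₁) = N(0.25) = 0.5987;  N(d₂) = N(-0.04) = 0.4840
C = 385·0.5987 − 391·0.9548·0.4840 = 230.4995 − 180.6902 = 49.8093

£49.81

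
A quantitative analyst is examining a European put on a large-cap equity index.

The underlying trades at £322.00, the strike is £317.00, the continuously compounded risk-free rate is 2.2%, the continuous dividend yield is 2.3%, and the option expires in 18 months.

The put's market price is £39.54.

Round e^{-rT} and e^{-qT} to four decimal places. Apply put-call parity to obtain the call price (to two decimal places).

e^(−qT) = e^(−0.023·1.5) = 0.9661;  e^(−rT) = e^(−0.022·1.5) = 0.9675
Put-call parity: C − P = S·e^(−qT) − K·e^(−rT) = 322·0.9661 − 317·0.9675 = 311.0842 − 306.6975 = 4.3867
C = P + (C − P) = 39.54 + (4.3867) = 43.9267

£43.93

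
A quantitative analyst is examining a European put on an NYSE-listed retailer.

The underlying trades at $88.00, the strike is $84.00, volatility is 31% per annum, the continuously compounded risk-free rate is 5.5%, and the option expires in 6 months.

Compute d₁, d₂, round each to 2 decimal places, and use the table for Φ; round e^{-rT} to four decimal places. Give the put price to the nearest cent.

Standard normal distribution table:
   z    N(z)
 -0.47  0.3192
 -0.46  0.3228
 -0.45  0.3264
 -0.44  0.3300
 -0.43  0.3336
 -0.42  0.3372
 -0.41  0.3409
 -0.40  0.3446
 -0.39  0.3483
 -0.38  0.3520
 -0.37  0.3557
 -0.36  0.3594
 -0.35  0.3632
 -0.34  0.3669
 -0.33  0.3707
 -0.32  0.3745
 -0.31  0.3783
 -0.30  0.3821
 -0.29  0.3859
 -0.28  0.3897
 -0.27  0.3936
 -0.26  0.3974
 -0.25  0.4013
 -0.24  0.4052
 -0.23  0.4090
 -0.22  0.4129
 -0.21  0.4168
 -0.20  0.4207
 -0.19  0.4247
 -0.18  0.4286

$4.70

T = 0.5;  σ√T = 0.2192
d₁ = [ln(88/84) + (0.055 + 0.31²/2)·0.5] / 0.2192 = [0.0465 + 0.0515] / 0.2192 = 0.4473 ≈ 0.45
d₂ = d₁ − σ√T = 0.4473 − 0.2192 = 0.2281 ≈ 0.23
exp(−rT) = exp(−0.055·0.5) = 0.9729
P = 84·0.9729·N(-0.23) − 88·N(-0.45) = 84·0.9729·0.4090 − 88·0.3264 = 33.4250 − 28.7232 = 4.7018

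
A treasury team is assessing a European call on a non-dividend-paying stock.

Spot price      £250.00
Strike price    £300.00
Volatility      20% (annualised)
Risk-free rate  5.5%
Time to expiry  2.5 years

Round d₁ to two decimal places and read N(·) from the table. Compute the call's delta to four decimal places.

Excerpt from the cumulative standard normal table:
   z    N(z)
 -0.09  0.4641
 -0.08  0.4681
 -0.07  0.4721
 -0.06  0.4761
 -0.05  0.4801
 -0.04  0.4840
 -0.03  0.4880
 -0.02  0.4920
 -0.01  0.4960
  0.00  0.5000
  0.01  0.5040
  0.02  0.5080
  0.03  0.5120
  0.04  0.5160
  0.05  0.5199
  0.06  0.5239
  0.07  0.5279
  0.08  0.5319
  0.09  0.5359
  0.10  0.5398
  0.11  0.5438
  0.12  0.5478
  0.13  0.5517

σ√T = 0.2 × 1.5811 = 0.3162
d₁ = [ln(250/300) + (0.055 + 0.2²/2)·2.5] / 0.3162 = [-0.1823 + 0.1875] / 0.3162 = 0.0164 which rounds to 0.02
N(d₁) = N(0.02) = 0.5080
Δ_call = N(d₁) = 0.5080

0.5080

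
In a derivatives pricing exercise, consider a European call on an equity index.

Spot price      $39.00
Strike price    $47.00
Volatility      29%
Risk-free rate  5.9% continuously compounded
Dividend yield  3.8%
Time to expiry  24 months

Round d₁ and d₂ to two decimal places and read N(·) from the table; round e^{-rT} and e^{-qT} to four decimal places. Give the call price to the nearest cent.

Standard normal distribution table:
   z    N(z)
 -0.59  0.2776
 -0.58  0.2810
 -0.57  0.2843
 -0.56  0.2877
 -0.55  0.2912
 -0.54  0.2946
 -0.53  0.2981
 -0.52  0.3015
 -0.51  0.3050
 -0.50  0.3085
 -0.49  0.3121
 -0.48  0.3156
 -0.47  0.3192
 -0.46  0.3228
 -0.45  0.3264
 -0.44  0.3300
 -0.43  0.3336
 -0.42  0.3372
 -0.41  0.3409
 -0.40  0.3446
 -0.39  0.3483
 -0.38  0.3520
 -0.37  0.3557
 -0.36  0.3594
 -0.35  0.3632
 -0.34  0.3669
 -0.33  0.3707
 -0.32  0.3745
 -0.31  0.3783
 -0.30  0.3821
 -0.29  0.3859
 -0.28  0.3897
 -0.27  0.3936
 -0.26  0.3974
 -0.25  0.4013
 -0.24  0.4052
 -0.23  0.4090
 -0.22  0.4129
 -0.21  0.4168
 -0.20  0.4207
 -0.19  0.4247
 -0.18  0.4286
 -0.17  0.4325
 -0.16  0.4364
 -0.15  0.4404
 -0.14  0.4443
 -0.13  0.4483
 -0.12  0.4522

σ√T = 0.29 × 1.4142 = 0.4101
d₁ = [ln(39/47) + (0.059 − 0.038 + 0.29²/2)·2] / 0.4101 = [-0.1866 + 0.1261] / 0.4101 = -0.1475 ≈ -0.15
d₂ = d₁ − σ√T = -0.1475 − 0.4101 = -0.5576 ≈ -0.56
e^(−qT) = e^(−0.038·2) = 0.9268;  e^(−rT) = e^(−0.059·2) = 0.8887
C = 39·0.9268·N(-0.15) − 47·0.8887·N(-0.56) = 39·0.9268·0.4404 − 47·0.8887·0.2877 = 15.9183 − 12.0169 = 3.9014

$3.90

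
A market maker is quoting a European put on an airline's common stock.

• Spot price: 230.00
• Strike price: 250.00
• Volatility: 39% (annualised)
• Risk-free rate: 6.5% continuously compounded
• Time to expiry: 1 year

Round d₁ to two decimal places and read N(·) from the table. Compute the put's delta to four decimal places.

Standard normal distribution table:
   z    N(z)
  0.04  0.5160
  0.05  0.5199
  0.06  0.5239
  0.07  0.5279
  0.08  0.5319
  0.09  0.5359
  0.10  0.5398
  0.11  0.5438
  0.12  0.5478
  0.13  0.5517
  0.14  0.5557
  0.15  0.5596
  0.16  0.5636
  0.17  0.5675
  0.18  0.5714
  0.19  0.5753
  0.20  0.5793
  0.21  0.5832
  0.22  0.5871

-0.4404

T = 1;  σ√T = 0.3900
d₁ = [ln(230/250) + (0.065 + 0.39²/2)·1] / 0.3900 = [-0.0834 + 0.1411] / 0.3900 = 0.1479 ⇒ 0.15
N(d₁) = N(0.15) = 0.5596
Δ_put = N(d₁) − 1 = 0.5596 − 1 = -0.4404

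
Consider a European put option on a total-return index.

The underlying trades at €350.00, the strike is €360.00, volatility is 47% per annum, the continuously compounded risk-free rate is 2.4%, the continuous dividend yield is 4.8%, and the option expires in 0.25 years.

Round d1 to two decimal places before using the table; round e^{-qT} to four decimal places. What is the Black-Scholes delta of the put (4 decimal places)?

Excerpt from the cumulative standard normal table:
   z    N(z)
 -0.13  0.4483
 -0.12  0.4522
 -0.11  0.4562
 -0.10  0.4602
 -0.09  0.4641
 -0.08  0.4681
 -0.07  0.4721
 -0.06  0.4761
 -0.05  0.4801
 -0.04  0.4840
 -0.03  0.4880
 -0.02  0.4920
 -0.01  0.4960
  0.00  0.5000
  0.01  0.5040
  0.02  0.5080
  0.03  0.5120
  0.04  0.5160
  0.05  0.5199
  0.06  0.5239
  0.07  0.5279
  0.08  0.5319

σ√T = 0.47·√0.25 = 0.2350
d₁ = [ln(350/360) + (0.024 − 0.048 + 0.47²/2)·0.25] / 0.2350 = [-0.0282 + 0.0216] / 0.2350 = -0.0279 ⇒ -0.03
N(d₁) = N(-0.03) = 0.4880
Δ_put = exp(−qT)·(N(d₁) − 1) = 0.9881·(0.4880 − 1) = -0.5059

-0.5059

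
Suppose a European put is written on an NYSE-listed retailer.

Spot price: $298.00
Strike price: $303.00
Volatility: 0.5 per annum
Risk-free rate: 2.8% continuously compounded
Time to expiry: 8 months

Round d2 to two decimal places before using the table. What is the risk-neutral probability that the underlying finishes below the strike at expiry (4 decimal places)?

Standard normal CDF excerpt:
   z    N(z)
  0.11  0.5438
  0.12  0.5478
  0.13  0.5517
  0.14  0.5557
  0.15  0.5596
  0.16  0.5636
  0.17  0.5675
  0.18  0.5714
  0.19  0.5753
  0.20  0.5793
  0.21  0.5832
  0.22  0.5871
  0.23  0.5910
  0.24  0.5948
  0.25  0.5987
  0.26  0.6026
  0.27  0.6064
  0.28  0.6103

0.5793

σ√T = 0.5·√0.6667 = 0.4082
ln(S/K) + (r + σ²/2)T = ln(298/303) + (0.028 + 0.5²/2)·0.6667 = -0.0166 + 0.1020 = 0.0854
d₁ = 0.0854 / 0.4082 = 0.2091 → 0.21
d₂ = d₁ − σ√T = 0.2091 − 0.4082 = -0.1992 → -0.20
Risk-neutral Pr[S_T < K] = N(−d₂) = N(0.20) = 0.5793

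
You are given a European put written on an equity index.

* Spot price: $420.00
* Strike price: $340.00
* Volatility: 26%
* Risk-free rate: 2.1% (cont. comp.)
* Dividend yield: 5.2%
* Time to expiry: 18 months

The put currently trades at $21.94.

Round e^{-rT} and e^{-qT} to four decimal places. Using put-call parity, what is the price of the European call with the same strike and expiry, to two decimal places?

$80.98

e^(−qT) = e^(−0.052·1.5) = 0.9250;  e^(−rT) = e^(−0.021·1.5) = 0.9690
Put-call parity: C − P = S·e^(−qT) − K·e^(−rT) = 420·0.9250 − 340·0.9690 = 388.5000 − 329.4600 = 59.0400
C = P + (C − P) = 21.94 + (59.0400) = 80.9800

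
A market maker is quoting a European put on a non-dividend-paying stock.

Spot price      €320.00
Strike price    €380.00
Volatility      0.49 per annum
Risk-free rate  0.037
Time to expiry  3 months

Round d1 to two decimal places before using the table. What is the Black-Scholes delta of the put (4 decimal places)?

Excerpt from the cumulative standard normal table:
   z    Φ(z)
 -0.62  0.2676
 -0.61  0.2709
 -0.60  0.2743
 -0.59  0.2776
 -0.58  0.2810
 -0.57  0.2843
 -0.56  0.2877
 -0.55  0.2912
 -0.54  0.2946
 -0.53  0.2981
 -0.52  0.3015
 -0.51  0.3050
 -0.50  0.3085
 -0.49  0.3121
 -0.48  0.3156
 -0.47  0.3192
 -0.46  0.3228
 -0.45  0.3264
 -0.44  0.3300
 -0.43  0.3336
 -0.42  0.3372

-0.7054

T = 0.25;  σ√T = 0.2450
ln(S/K) + (r + σ²/2)T = ln(320/380) + (0.037 + 0.49²/2)·0.25 = -0.1719 + 0.0393 = -0.1326
d₁ = -0.1326 / 0.2450 = -0.5412 ⇒ -0.54
N(d₁) = N(-0.54) = 0.2946
Δ_put = N(d₁) − 1 = 0.2946 − 1 = -0.7054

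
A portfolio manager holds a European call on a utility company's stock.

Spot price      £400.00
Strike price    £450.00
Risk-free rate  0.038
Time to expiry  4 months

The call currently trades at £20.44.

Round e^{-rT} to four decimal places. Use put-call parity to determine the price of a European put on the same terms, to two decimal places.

exp(−rT) = exp(−0.038·0.3333) = 0.9874
Put-call parity: C − P = S − K·e^(−rT) = 400 − 450·0.9874 = 400 − 444.3300 = -44.3300
P = C − (C − P) = 20.44 − (-44.3300) = 64.7700

£64.77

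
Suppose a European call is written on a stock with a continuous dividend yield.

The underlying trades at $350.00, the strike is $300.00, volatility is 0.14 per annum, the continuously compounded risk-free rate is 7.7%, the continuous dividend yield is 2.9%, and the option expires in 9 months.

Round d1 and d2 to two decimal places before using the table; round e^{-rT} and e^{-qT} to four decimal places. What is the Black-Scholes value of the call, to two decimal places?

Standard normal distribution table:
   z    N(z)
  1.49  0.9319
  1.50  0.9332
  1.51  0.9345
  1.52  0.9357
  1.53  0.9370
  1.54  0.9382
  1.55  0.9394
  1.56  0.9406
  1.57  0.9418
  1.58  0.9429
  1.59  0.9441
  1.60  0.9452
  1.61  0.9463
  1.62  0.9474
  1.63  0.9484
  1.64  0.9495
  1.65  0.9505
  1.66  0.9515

$60.18

σ√T = 0.14·√0.75 = 0.1212
d₁ = [ln(350/300) + (0.077 − 0.029 + 0.14²/2)·0.75] / 0.1212 = [0.1542 + 0.0433] / 0.1212 = 1.6290 → 1.63
d₂ = d₁ − σ√T = 1.6290 − 0.1212 = 1.5077 → 1.51
e^(−qT) = e^(−0.029·0.75) = 0.9785;  e^(−rT) = e^(−0.077·0.75) = 0.9439
C = 350·0.9785·N(1.63) − 300·0.9439·N(1.51) = 350·0.9785·0.9484 − 300·0.9439·0.9345 = 324.8033 − 264.6224 = 60.1809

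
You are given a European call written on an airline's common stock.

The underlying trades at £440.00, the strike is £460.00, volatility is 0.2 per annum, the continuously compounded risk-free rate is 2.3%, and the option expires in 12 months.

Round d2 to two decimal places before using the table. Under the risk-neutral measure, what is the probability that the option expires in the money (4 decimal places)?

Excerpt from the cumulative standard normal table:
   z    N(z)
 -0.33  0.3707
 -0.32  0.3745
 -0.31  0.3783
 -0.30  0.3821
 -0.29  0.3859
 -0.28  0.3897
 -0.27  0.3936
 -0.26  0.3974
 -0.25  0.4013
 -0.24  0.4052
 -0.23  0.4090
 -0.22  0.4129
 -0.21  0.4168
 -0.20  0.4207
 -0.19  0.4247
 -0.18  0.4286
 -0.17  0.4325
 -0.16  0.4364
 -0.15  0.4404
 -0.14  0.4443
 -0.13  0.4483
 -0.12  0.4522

0.4168

T = 1;  σ√T = 0.2000
ln(S/K) + (r + σ²/2)T = ln(440/460) + (0.023 + 0.2²/2)·1 = -0.0445 + 0.0430 = -0.0015
d₁ = -0.0015 / 0.2000 = -0.0073 → -0.01
d₂ = d₁ − σ√T = -0.0073 − 0.2000 = -0.2073 → -0.21
Risk-neutral Pr[S_T > K] = N(d₂) = N(-0.21) = 0.4168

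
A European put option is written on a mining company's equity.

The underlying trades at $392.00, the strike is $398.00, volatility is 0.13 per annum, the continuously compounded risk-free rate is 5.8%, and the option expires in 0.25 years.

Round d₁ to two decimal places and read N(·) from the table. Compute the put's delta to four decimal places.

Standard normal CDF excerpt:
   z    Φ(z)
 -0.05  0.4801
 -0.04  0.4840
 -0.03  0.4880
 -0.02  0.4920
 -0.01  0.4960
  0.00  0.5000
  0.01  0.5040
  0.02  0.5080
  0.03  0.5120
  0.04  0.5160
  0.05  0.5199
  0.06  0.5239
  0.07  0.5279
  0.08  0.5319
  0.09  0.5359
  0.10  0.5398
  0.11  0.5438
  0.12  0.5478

-0.4920

σ√T = 0.13·√0.25 = 0.0650
d₁ = [ln(392/398) + (0.058 + 0.13²/2)·0.25] / 0.0650 = [-0.0152 + 0.0166] / 0.0650 = 0.0219 ≈ 0.02
N(d₁) = N(0.02) = 0.5080
Δ_put = N(d₁) − 1 = 0.5080 − 1 = -0.4920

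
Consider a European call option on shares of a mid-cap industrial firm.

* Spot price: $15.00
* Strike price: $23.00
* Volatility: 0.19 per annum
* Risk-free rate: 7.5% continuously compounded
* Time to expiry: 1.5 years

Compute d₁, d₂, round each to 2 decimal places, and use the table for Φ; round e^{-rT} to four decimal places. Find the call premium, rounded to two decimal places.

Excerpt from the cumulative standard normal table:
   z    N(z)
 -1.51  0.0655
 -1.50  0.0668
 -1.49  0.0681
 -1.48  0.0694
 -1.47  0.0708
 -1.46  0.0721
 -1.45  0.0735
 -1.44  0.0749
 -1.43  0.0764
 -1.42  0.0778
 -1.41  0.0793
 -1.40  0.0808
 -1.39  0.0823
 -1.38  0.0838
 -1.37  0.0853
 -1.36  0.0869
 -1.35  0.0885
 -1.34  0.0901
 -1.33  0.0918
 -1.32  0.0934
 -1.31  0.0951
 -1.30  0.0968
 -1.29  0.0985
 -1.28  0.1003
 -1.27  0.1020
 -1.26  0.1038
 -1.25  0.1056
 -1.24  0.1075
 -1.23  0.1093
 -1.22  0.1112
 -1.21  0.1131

$0.16

σ√T = 0.19·√1.5 = 0.2327
d₁ = [ln(15/23) + (0.075 + 0.19²/2)·1.5] / 0.2327 = [-0.4274 + 0.1396] / 0.2327 = -1.2371 ≈ -1.24
d₂ = d₁ − σ√T = -1.2371 − 0.2327 = -1.4698 ≈ -1.47
exp(−rT) = exp(−0.075·1.5) = 0.8936
C = 15·N(-1.24) − 23·0.8936·N(-1.47) = 15·0.1075 − 23·0.8936·0.0708 = 1.6125 − 1.4551 = 0.1574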